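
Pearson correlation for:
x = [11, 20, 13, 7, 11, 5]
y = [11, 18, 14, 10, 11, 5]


n=6, Σx=67, Σy=69, Σxy=879, Σx²=885, Σy²=887
r = (6×879 - 67×69)/√((6×885 - 67²)(6×887 - 69²))
= 651/√(821×561) = 651/√460581 ≈ 651/678.6612 ≈ 0.9592

r ≈ 0.9592


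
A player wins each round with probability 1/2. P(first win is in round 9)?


Geometric: P(X=9) = (1-p)^(k-1)×p = (1/2)^8×1/2 = 1/512

P(X=9) = 1/512 ≈ 0.20%


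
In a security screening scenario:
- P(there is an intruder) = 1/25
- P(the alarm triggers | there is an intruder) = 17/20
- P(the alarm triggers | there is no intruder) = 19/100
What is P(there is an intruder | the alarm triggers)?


Using Bayes' theorem:
P(A|B) = P(B|A)·P(A) / P(B)

P(the alarm triggers) = 17/20 × 1/25 + 19/100 × 24/25
= 17/500 + 114/625 = 541/2500

P(there is an intruder|the alarm triggers) = (17/500) / (541/2500) = 85/541

P(there is an intruder|the alarm triggers) = 85/541 ≈ 15.71%


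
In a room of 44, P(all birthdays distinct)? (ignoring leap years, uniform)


P(all different) = Π(365-i)/365 for i=0..43
= (365/365)×(364/365)×...×(322/365)
= 0.067115

P ≈ 0.0671 ≈ 6.71%


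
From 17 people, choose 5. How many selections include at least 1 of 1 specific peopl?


Complement: C(17,5) - C(16,5) = 6188 - 4368 = 1820

1820


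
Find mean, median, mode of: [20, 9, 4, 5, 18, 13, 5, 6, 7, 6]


Sorted: [4, 5, 5, 6, 6, 7, 9, 13, 18, 20]
Mean = 93/10
Median = 13/2
Freq: {20: 1, 9: 1, 4: 1, 5: 2, 18: 1, 13: 1, 6: 2, 7: 1}
Mode: [5, 6]

Mean=93/10, Median=13/2, Mode=[5, 6]


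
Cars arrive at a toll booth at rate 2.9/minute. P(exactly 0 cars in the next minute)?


Poisson(λ=2.9): P(X=0) = e^(-λ)×λ^k/k!
= e^(-2.9) × 2.9^0 / 0!
≈ 0.05502322006 × 1 / 1 ≈ 0.055023

P(X=0) ≈ 0.055023 ≈ 5.50%


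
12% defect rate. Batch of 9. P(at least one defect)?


P(all good) = (22/25)^9 = 1207269217792/3814697265625
P(≥1 defect) = 2607428047833/3814697265625

P = 2607428047833/3814697265625 ≈ 68.35%


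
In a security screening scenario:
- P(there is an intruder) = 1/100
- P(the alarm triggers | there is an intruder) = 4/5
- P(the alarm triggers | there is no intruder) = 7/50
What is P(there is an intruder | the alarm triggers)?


Using Bayes' theorem:
P(A|B) = P(B|A)·P(A) / P(B)

P(the alarm triggers) = 4/5 × 1/100 + 7/50 × 99/100
= 1/125 + 693/5000 = 733/5000

P(there is an intruder|the alarm triggers) = (1/125) / (733/5000) = 40/733

P(there is an intruder|the alarm triggers) = 40/733 ≈ 5.46%


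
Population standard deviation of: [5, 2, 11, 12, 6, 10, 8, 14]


Mean = 68/8 = 17/2
  (5-17/2)²=49/4
  (2-17/2)²=169/4
  (11-17/2)²=25/4
  (12-17/2)²=49/4
  (6-17/2)²=25/4
  (10-17/2)²=9/4
  (8-17/2)²=1/4
  (14-17/2)²=121/4
Σ(x-μ)² = 112
σ² = 112/8 = 14

σ = √(14) ≈ 3.7417


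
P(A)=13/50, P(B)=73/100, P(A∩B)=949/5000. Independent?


P(A)×P(B) = 949/5000
P(A∩B) = 949/5000
Equal ✓ → Independent

Yes, independent


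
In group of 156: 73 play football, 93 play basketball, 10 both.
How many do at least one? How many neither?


|A∪B| = 73+93-10 = 156
Neither = 156-156 = 0

At least one: 156; Neither: 0


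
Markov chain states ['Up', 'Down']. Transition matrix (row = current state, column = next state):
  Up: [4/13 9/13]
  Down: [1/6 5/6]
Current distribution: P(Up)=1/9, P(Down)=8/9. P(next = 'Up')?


P(next=Up) = Σᵢ P(now=i)×P(i→Up)
= 1/9×4/13 + 8/9×1/6
= 4/117 + 4/27 = 64/351

P = 64/351 ≈ 0.1823


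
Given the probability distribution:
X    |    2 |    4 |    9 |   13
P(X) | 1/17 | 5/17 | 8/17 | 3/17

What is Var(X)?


E[X] = 133/17
E[X²] = 1239/17
Var(X) = E[X²] - (E[X])² = 1239/17 - 17689/289 = 3374/289

Var(X) = 3374/289 ≈ 11.6747


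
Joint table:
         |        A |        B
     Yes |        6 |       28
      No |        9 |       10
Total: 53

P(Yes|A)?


P(Yes|A) = 6/(6+9) = 6/15 = 2/5

P = 2/5 ≈ 40.00%


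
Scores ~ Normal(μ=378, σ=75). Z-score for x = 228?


z = (x - μ)/σ = (228 - 378)/75 = -2.0

z = -2.0


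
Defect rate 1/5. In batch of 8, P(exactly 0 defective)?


Binomial: P(X=0) = C(8,0)×p^0×(1-p)^8
= 1 × 1 × 65536/390625 = 65536/390625

P(X=0) = 65536/390625 ≈ 16.78%


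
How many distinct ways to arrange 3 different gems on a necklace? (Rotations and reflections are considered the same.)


Free circular arrangements: rotations and reflections both identified.
(n-1)!/2 = 2!/2 = 2/2 = 1

1


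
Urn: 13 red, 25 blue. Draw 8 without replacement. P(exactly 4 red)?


Hypergeometric: C(13,4)×C(25,4)/C(38,8)
= 715×12650/48903492 = 411125/2222886

P(X=4) = 411125/2222886 ≈ 18.50%


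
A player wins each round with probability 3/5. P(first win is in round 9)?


Geometric: P(X=9) = (1-p)^(k-1)×p = (2/5)^8×3/5 = 768/1953125

P(X=9) = 768/1953125 ≈ 0.04%


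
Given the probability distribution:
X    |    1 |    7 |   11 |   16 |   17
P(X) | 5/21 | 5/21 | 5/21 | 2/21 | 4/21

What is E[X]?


E[X] = Σ x·P(X=x)
= (1)×(5/21) + (7)×(5/21) + (11)×(5/21) + (16)×(2/21) + (17)×(4/21)
= 65/7

E[X] = 65/7


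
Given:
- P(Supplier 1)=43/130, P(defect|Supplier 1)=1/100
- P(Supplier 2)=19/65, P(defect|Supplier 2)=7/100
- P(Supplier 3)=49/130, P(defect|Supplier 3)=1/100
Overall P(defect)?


P(B) = Σ P(B|Aᵢ)×P(Aᵢ)
  1/100×43/130 = 43/13000
  7/100×19/65 = 133/6500
  1/100×49/130 = 49/13000
Sum = 179/6500

P(defect) = 179/6500 ≈ 2.75%


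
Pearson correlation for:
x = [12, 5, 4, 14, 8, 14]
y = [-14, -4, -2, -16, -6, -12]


n=6, Σx=57, Σy=-54, Σxy=-636, Σx²=641, Σy²=652
r = (6×(-636) - 57×(-54))/√((6×641 - 57²)(6×652 - (-54)²))
= -738/√(597×996) = -738/√594612 ≈ -738/771.1109 ≈ -0.9571

r ≈ -0.9571


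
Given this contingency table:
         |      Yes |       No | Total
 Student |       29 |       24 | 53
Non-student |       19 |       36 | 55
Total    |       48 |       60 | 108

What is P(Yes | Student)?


P(Yes | Student) = 29/(29+24) = 29/53

P(Yes|Student) = 29/53 ≈ 54.72%


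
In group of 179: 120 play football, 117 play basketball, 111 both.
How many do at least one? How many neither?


|A∪B| = 120+117-111 = 126
Neither = 179-126 = 53

At least one: 126; Neither: 53


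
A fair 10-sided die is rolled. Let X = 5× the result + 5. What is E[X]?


E[die] = (1+10)/2 = 11/2
E[X] = 5×11/2 + 5 = 65/2

E[X] = 65/2


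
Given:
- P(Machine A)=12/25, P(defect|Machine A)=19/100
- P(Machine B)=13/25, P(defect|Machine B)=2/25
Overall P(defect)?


P(B) = Σ P(B|Aᵢ)×P(Aᵢ)
  19/100×12/25 = 57/625
  2/25×13/25 = 26/625
Sum = 83/625

P(defect) = 83/625 ≈ 13.28%


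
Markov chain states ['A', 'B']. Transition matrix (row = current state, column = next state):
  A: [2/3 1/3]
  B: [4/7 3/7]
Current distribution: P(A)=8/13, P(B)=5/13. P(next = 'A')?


P(next=A) = Σᵢ P(now=i)×P(i→A)
= 8/13×2/3 + 5/13×4/7
= 16/39 + 20/91 = 172/273

P = 172/273 ≈ 0.6300


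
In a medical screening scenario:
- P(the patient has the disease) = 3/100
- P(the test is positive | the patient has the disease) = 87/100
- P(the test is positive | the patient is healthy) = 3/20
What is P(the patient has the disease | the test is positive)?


Using Bayes' theorem:
P(A|B) = P(B|A)·P(A) / P(B)

P(the test is positive) = 87/100 × 3/100 + 3/20 × 97/100
= 261/10000 + 291/2000 = 429/2500

P(the patient has the disease|the test is positive) = (261/10000) / (429/2500) = 87/572

P(the patient has the disease|the test is positive) = 87/572 ≈ 15.21%


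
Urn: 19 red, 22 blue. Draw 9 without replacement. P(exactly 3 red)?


Hypergeometric: C(19,3)×C(22,6)/C(41,9)
= 969×74613/350343565 = 20349/98605

P(X=3) = 20349/98605 ≈ 20.64%


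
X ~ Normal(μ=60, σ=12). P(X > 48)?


z = (48-60)/12 = -1.0
P(X > 48) = 1 - P(Z ≤ -1.0) = 1 - 0.1587 = 0.8413

P(X > 48) ≈ 0.8413


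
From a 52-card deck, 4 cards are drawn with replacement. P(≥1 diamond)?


P(not a diamond) = 39/52 = 3/4
P(none in 4 draws) = (3/4)^4 = 81/256
P(≥1 diamond) = 1 - 81/256 = 175/256

P = 175/256 ≈ 68.36%


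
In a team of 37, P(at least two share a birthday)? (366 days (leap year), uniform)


P(all different) = Π(366-i)/366 for i=0..36
= 0.152077
P(match) = 1 - 0.152077 = 0.847923

P ≈ 0.8479 ≈ 84.79%


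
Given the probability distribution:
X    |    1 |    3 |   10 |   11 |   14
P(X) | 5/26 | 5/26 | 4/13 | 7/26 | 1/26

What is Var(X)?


E[X] = 191/26
E[X²] = 1893/26
Var(X) = E[X²] - (E[X])² = 1893/26 - 36481/676 = 12737/676

Var(X) = 12737/676 ≈ 18.8417


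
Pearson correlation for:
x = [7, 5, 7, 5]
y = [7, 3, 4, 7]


n=4, Σx=24, Σy=21, Σxy=127, Σx²=148, Σy²=123
r = (4×127 - 24×21)/√((4×148 - 24²)(4×123 - 21²))
= 4/√(16×51) = 4/√816 ≈ 4/28.5657 ≈ 0.1400

r ≈ 0.1400


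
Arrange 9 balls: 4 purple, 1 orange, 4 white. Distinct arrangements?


9!/(4!×1!×4!) = 630

630


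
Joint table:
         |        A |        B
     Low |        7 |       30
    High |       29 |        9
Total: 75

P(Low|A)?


P(Low|A) = 7/(7+29) = 7/36

P = 7/36 ≈ 19.44%


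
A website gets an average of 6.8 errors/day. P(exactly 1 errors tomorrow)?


Poisson(λ=6.8): P(X=1) = e^(-λ)×λ^k/k!
= e^(-6.8) × 6.8^1 / 1!
≈ 0.001113775148 × 6.8 / 1 ≈ 0.007574

P(X=1) ≈ 0.007574 ≈ 0.76%


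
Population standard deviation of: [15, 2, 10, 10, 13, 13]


Mean = 63/6 = 21/2
  (15-21/2)²=81/4
  (2-21/2)²=289/4
  (10-21/2)²=1/4
  (10-21/2)²=1/4
  (13-21/2)²=25/4
  (13-21/2)²=25/4
Σ(x-μ)² = 211/2
σ² = (211/2)/6 = 211/12

σ = √(211/12) ≈ 4.1932


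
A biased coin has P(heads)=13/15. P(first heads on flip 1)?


Geometric: P(X=1) = (1-p)^(k-1)×p = (2/15)^0×13/15 = 13/15

P(X=1) = 13/15 ≈ 86.67%


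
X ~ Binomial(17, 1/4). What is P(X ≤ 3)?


P(X ≤ 3) = Σ P(X=i) for i=0..3
P(X=0) = 129140163/17179869184
P(X=1) = 731794257/17179869184
P(X=2) = 243931419/2147483648
P(X=3) = 406552365/2147483648
Sum = 1516201173/4294967296

P(X ≤ 3) = 1516201173/4294967296 ≈ 35.30%


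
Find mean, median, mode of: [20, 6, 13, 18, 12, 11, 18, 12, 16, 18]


Sorted: [6, 11, 12, 12, 13, 16, 18, 18, 18, 20]
Mean = 144/10 = 72/5
Median = 29/2
Freq: {20: 1, 6: 1, 13: 1, 18: 3, 12: 2, 11: 1, 16: 1}
Mode: [18]

Mean=72/5, Median=29/2, Mode=18


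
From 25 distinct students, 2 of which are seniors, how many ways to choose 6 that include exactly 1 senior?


Choose 1 of the 2 seniors and 5 of the other 23 students:
C(2,1)×C(23,5) = 2×33649 = 67298

67298


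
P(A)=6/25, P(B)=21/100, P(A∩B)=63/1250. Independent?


P(A)×P(B) = 63/1250
P(A∩B) = 63/1250
Equal ✓ → Independent

Yes, independent


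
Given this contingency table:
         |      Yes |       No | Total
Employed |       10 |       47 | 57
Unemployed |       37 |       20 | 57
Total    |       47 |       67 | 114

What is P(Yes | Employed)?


P(Yes | Employed) = 10/(10+47) = 10/57

P(Yes|Employed) = 10/57 ≈ 17.54%


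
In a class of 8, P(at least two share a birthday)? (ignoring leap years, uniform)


P(all different) = Π(365-i)/365 for i=0..7
= 0.925665
P(match) = 1 - 0.925665 = 0.074335

P ≈ 0.0743 ≈ 7.43%


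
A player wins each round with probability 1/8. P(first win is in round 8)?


Geometric: P(X=8) = (1-p)^(k-1)×p = (7/8)^7×1/8 = 823543/16777216

P(X=8) = 823543/16777216 ≈ 4.91%


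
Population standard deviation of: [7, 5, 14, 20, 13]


Mean = 59/5
  (7-59/5)²=576/25
  (5-59/5)²=1156/25
  (14-59/5)²=121/25
  (20-59/5)²=1681/25
  (13-59/5)²=36/25
Σ(x-μ)² = 714/5
σ² = (714/5)/5 = 714/25

σ = √(714/25) ≈ 5.3442


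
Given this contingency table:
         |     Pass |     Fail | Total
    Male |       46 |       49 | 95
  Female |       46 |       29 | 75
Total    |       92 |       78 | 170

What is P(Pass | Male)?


P(Pass | Male) = 46/(46+49) = 46/95

P(Pass|Male) = 46/95 ≈ 48.42%


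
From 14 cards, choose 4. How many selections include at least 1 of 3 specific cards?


Complement: C(14,4) - C(11,4) = 1001 - 330 = 671

671


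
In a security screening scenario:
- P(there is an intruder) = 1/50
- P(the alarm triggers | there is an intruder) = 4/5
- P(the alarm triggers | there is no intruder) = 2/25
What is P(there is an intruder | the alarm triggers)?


Using Bayes' theorem:
P(A|B) = P(B|A)·P(A) / P(B)

P(the alarm triggers) = 4/5 × 1/50 + 2/25 × 49/50
= 2/125 + 49/625 = 59/625

P(there is an intruder|the alarm triggers) = (2/125) / (59/625) = 10/59

P(there is an intruder|the alarm triggers) = 10/59 ≈ 16.95%


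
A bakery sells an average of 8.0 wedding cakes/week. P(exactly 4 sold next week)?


Poisson(λ=8.0): P(X=4) = e^(-λ)×λ^k/k!
= e^(-8.0) × 8.0^4 / 4!
≈ 0.0003354626279 × 4096 / 24 ≈ 0.057252

P(X=4) ≈ 0.057252 ≈ 5.73%


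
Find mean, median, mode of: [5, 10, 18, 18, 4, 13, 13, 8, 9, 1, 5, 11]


Sorted: [1, 4, 5, 5, 8, 9, 10, 11, 13, 13, 18, 18]
Mean = 115/12
Median = 19/2
Freq: {5: 2, 10: 1, 18: 2, 4: 1, 13: 2, 8: 1, 9: 1, 1: 1, 11: 1}
Mode: [5, 13, 18]

Mean=115/12, Median=19/2, Mode=[5, 13, 18]


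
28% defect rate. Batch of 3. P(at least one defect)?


P(all good) = (18/25)^3 = 5832/15625
P(≥1 defect) = 9793/15625

P = 9793/15625 ≈ 62.68%


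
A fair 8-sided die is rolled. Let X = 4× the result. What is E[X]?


E[die] = (1+8)/2 = 9/2
E[X] = 4 × 9/2 = 18

E[X] = 18


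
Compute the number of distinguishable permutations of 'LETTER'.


Letters: 6, freq: {'L': 1, 'E': 2, 'T': 2, 'R': 1}
6!/(1!×2!×2!×1!) = 720/4 = 180

180


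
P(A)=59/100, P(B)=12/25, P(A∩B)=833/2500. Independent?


P(A)×P(B) = 177/625
P(A∩B) = 833/2500
Not equal → NOT independent

No, not independent


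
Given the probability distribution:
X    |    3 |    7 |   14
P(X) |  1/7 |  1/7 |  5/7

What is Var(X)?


E[X] = 80/7
E[X²] = 1038/7
Var(X) = E[X²] - (E[X])² = 1038/7 - 6400/49 = 866/49

Var(X) = 866/49 ≈ 17.6735


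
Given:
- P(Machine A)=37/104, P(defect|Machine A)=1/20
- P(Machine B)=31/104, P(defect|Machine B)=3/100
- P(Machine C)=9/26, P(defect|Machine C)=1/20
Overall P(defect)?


P(B) = Σ P(B|Aᵢ)×P(Aᵢ)
  1/20×37/104 = 37/2080
  3/100×31/104 = 93/10400
  1/20×9/26 = 9/520
Sum = 229/5200

P(defect) = 229/5200 ≈ 4.40%


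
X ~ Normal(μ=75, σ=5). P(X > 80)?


z = (80-75)/5 = 1.0
P(X > 80) = 1 - P(Z ≤ 1.0) = 1 - 0.8413 = 0.1587

P(X > 80) ≈ 0.1587


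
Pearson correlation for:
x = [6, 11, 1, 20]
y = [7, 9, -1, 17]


n=4, Σx=38, Σy=32, Σxy=480, Σx²=558, Σy²=420
r = (4×480 - 38×32)/√((4×558 - 38²)(4×420 - 32²))
= 704/√(788×656) = 704/√516928 ≈ 704/718.9771 ≈ 0.9792

r ≈ 0.9792


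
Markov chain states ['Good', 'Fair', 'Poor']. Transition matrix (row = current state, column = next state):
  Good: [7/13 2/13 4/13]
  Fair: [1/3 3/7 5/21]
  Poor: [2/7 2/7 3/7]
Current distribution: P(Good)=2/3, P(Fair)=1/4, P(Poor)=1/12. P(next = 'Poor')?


P(next=Poor) = Σᵢ P(now=i)×P(i→Poor)
= 2/3×4/13 + 1/4×5/21 + 1/12×3/7
= 8/39 + 5/84 + 1/28 = 82/273

P = 82/273 ≈ 0.3004


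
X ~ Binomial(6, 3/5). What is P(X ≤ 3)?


P(X ≤ 3) = Σ P(X=i) for i=0..3
P(X=0) = 64/15625
P(X=1) = 576/15625
P(X=2) = 432/3125
P(X=3) = 864/3125
Sum = 1424/3125

P(X ≤ 3) = 1424/3125 ≈ 45.57%


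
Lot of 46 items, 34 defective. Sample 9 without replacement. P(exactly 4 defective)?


Hypergeometric: C(34,4)×C(12,5)/C(46,9)
= 46376×792/1101716330 = 1669536/50078015

P(X=4) = 1669536/50078015 ≈ 3.33%


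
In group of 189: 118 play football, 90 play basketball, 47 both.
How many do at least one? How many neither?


|A∪B| = 118+90-47 = 161
Neither = 189-161 = 28

At least one: 161; Neither: 28


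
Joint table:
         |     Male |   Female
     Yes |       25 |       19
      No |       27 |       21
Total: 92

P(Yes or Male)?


P(Yes∨Male) = P(Yes) + P(Male) - P(Yes∧Male)
= (44 + 52 - 25)/92 = 71/92

P = 71/92 ≈ 77.17%


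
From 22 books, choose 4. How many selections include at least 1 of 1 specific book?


Complement: C(22,4) - C(21,4) = 7315 - 5985 = 1330

1330


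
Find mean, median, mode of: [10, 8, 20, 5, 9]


Sorted: [5, 8, 9, 10, 20]
Mean = 52/5
Median = 9
Freq: {10: 1, 8: 1, 20: 1, 5: 1, 9: 1}
Mode: No mode

Mean=52/5, Median=9, Mode=No mode


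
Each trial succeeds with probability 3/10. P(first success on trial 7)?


Geometric: P(X=7) = (1-p)^(k-1)×p = (7/10)^6×3/10 = 352947/10000000

P(X=7) = 352947/10000000 ≈ 3.53%


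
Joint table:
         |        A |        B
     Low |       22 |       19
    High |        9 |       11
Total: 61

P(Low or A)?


P(Low∨A) = P(Low) + P(A) - P(Low∧A)
= (41 + 31 - 22)/61 = 50/61

P = 50/61 ≈ 81.97%


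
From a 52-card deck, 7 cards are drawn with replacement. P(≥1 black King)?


P(not a black King) = 50/52 = 25/26
P(none in 7 draws) = (25/26)^7 = 6103515625/8031810176
P(≥1 black King) = 1 - 6103515625/8031810176 = 1928294551/8031810176

P = 1928294551/8031810176 ≈ 24.01%


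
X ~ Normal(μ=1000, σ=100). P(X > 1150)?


z = (1150-1000)/100 = 1.5
P(X > 1150) = 1 - P(Z ≤ 1.5) = 1 - 0.9332 = 0.0668

P(X > 1150) ≈ 0.0668


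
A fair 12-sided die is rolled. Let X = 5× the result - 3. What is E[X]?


E[die] = (1+12)/2 = 13/2
E[X] = 5×13/2 - 3 = 59/2

E[X] = 59/2


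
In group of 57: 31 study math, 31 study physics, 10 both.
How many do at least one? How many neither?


|A∪B| = 31+31-10 = 52
Neither = 57-52 = 5

At least one: 52; Neither: 5


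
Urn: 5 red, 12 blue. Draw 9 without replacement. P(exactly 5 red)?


Hypergeometric: C(5,5)×C(12,4)/C(17,9)
= 1×495/24310 = 9/442

P(X=5) = 9/442 ≈ 2.04%


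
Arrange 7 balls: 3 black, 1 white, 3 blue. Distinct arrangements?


7!/(3!×1!×3!) = 140

140


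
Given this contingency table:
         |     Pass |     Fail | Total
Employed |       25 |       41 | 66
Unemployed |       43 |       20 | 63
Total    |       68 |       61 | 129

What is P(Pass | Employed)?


P(Pass | Employed) = 25/(25+41) = 25/66

P(Pass|Employed) = 25/66 ≈ 37.88%


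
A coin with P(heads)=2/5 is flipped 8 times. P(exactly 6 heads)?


Binomial: P(X=6) = C(8,6)×p^6×(1-p)^2
= 28 × 64/15625 × 9/25 = 16128/390625

P(X=6) = 16128/390625 ≈ 4.13%


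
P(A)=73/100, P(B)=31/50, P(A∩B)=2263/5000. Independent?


P(A)×P(B) = 2263/5000
P(A∩B) = 2263/5000
Equal ✓ → Independent

Yes, independent


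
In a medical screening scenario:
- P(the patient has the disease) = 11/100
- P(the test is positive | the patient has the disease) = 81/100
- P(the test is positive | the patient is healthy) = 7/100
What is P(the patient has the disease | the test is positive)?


Using Bayes' theorem:
P(A|B) = P(B|A)·P(A) / P(B)

P(the test is positive) = 81/100 × 11/100 + 7/100 × 89/100
= 891/10000 + 623/10000 = 757/5000

P(the patient has the disease|the test is positive) = (891/10000) / (757/5000) = 891/1514

P(the patient has the disease|the test is positive) = 891/1514 ≈ 58.85%


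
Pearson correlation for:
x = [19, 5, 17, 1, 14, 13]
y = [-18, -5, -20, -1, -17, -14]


n=6, Σx=69, Σy=-75, Σxy=-1128, Σx²=1041, Σy²=1235
r = (6×(-1128) - 69×(-75))/√((6×1041 - 69²)(6×1235 - (-75)²))
= -1593/√(1485×1785) = -1593/√2650725 ≈ -1593/1628.1047 ≈ -0.9784

r ≈ -0.9784


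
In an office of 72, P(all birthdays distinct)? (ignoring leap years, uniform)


P(all different) = Π(365-i)/365 for i=0..71
= (365/365)×(364/365)×...×(294/365)
= 0.000547

P ≈ 0.0005 ≈ 0.05%


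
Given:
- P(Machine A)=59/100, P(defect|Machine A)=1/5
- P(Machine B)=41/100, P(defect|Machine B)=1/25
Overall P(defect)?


P(B) = Σ P(B|Aᵢ)×P(Aᵢ)
  1/5×59/100 = 59/500
  1/25×41/100 = 41/2500
Sum = 84/625

P(defect) = 84/625 ≈ 13.44%


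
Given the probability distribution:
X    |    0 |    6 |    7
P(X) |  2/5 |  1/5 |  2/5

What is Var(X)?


E[X] = 4
E[X²] = 134/5
Var(X) = E[X²] - (E[X])² = 134/5 - 16 = 54/5

Var(X) = 54/5 ≈ 10.8000


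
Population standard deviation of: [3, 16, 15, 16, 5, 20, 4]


Mean = 79/7
  (3-79/7)²=3364/49
  (16-79/7)²=1089/49
  (15-79/7)²=676/49
  (16-79/7)²=1089/49
  (5-79/7)²=1936/49
  (20-79/7)²=3721/49
  (4-79/7)²=2601/49
Σ(x-μ)² = 2068/7
σ² = (2068/7)/7 = 2068/49

σ = √(2068/49) ≈ 6.4965


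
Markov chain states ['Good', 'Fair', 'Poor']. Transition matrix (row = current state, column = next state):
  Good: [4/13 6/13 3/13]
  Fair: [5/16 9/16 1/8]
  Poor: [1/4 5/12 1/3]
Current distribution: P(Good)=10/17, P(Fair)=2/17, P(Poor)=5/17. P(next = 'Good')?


P(next=Good) = Σᵢ P(now=i)×P(i→Good)
= 10/17×4/13 + 2/17×5/16 + 5/17×1/4
= 40/221 + 5/136 + 5/68 = 515/1768

P = 515/1768 ≈ 0.2913


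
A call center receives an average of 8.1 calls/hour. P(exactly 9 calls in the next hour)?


Poisson(λ=8.1): P(X=9) = e^(-λ)×λ^k/k!
= e^(-8.1) × 8.1^9 / 9!
≈ 0.0003035391381 × 150094635.297 / 362880 ≈ 0.125550

P(X=9) ≈ 0.125550 ≈ 12.56%


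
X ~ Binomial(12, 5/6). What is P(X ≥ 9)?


P(X ≥ 9) = Σ P(X=i) for i=9..12
P(X=9) = 107421875/544195584
P(X=10) = 107421875/362797056
P(X=11) = 48828125/181398528
P(X=12) = 244140625/2176782336
Sum = 634765625/725594112

P(X ≥ 9) = 634765625/725594112 ≈ 87.48%


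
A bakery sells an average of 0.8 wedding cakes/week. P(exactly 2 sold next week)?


Poisson(λ=0.8): P(X=2) = e^(-λ)×λ^k/k!
= e^(-0.8) × 0.8^2 / 2!
≈ 0.4493289641 × 0.64 / 2 ≈ 0.143785

P(X=2) ≈ 0.143785 ≈ 14.38%


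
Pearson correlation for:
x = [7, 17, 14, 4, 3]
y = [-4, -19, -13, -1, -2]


n=5, Σx=45, Σy=-39, Σxy=-543, Σx²=559, Σy²=551
r = (5×(-543) - 45×(-39))/√((5×559 - 45²)(5×551 - (-39)²))
= -960/√(770×1234) = -960/√950180 ≈ -960/974.7718 ≈ -0.9848

r ≈ -0.9848


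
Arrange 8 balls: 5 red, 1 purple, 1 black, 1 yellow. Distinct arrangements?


8!/(5!×1!×1!×1!) = 336

336


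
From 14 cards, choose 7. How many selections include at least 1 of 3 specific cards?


Complement: C(14,7) - C(11,7) = 3432 - 330 = 3102

3102


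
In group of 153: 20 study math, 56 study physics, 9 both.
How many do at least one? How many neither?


|A∪B| = 20+56-9 = 67
Neither = 153-67 = 86

At least one: 67; Neither: 86


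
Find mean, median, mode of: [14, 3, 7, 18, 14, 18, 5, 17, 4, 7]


Sorted: [3, 4, 5, 7, 7, 14, 14, 17, 18, 18]
Mean = 107/10
Median = 21/2
Freq: {14: 2, 3: 1, 7: 2, 18: 2, 5: 1, 17: 1, 4: 1}
Mode: [7, 14, 18]

Mean=107/10, Median=21/2, Mode=[7, 14, 18]


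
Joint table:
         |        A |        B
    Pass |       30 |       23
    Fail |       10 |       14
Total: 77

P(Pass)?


P(Pass) = (30+23)/77 = 53/77

P(Pass) = 53/77 ≈ 68.83%


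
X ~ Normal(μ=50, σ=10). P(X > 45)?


z = (45-50)/10 = -0.5
P(X > 45) = 1 - P(Z ≤ -0.5) = 1 - 0.3085 = 0.6915

P(X > 45) ≈ 0.6915


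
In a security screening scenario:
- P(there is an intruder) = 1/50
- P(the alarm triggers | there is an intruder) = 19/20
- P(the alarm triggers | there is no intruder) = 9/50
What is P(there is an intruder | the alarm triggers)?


Using Bayes' theorem:
P(A|B) = P(B|A)·P(A) / P(B)

P(the alarm triggers) = 19/20 × 1/50 + 9/50 × 49/50
= 19/1000 + 441/2500 = 977/5000

P(there is an intruder|the alarm triggers) = (19/1000) / (977/5000) = 95/977

P(there is an intruder|the alarm triggers) = 95/977 ≈ 9.72%


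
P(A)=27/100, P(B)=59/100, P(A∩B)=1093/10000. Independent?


P(A)×P(B) = 1593/10000
P(A∩B) = 1093/10000
Not equal → NOT independent

No, not independent


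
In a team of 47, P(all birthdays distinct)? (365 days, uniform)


P(all different) = Π(365-i)/365 for i=0..46
= (365/365)×(364/365)×...×(319/365)
= 0.045226

P ≈ 0.0452 ≈ 4.52%


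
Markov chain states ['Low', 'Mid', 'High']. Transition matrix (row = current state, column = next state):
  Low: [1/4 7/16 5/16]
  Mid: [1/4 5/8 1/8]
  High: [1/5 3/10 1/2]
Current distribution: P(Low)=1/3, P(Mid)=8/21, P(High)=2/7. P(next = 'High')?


P(next=High) = Σᵢ P(now=i)×P(i→High)
= 1/3×5/16 + 8/21×1/8 + 2/7×1/2
= 5/48 + 1/21 + 1/7 = 33/112

P = 33/112 ≈ 0.2946


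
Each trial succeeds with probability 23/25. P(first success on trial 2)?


Geometric: P(X=2) = (1-p)^(k-1)×p = (2/25)^1×23/25 = 46/625

P(X=2) = 46/625 ≈ 7.36%


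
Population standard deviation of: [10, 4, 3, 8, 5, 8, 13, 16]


Mean = 67/8
  (10-67/8)²=169/64
  (4-67/8)²=1225/64
  (3-67/8)²=1849/64
  (8-67/8)²=9/64
  (5-67/8)²=729/64
  (8-67/8)²=9/64
  (13-67/8)²=1369/64
  (16-67/8)²=3721/64
Σ(x-μ)² = 1135/8
σ² = (1135/8)/8 = 1135/64

σ = √(1135/64) ≈ 4.2112


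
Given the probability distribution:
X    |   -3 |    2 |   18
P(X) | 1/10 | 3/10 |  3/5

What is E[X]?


E[X] = Σ x·P(X=x)
= (-3)×(1/10) + (2)×(3/10) + (18)×(3/5)
= 111/10

E[X] = 111/10


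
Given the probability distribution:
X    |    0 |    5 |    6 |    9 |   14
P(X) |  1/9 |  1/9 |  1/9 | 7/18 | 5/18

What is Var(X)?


E[X] = 155/18
E[X²] = 1669/18
Var(X) = E[X²] - (E[X])² = 1669/18 - 24025/324 = 6017/324

Var(X) = 6017/324 ≈ 18.5710


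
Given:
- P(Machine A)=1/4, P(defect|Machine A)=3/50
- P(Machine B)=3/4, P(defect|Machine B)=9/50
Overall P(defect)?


P(B) = Σ P(B|Aᵢ)×P(Aᵢ)
  3/50×1/4 = 3/200
  9/50×3/4 = 27/200
Sum = 3/20

P(defect) = 3/20 ≈ 15.00%


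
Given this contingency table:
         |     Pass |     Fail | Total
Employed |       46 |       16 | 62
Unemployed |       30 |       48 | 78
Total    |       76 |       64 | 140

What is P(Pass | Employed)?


P(Pass | Employed) = 46/(46+16) = 46/62 = 23/31

P(Pass|Employed) = 23/31 ≈ 74.19%


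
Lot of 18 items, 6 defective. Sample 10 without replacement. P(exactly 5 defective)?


Hypergeometric: C(6,5)×C(12,5)/C(18,10)
= 6×792/43758 = 24/221

P(X=5) = 24/221 ≈ 10.86%


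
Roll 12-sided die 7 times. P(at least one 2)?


P(no 2)^7 = (11/12)^7 = 19487171/35831808
P(≥1) = 1 - 19487171/35831808 = 16344637/35831808

P = 16344637/35831808 ≈ 45.61%


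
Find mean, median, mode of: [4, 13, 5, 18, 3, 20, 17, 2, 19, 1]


Sorted: [1, 2, 3, 4, 5, 13, 17, 18, 19, 20]
Mean = 102/10 = 51/5
Median = 9
Freq: {4: 1, 13: 1, 5: 1, 18: 1, 3: 1, 20: 1, 17: 1, 2: 1, 19: 1, 1: 1}
Mode: No mode

Mean=51/5, Median=9, Mode=No mode


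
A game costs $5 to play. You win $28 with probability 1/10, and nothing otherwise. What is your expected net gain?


E[gain] = (28-5)×1/10 + (-5)×9/10
= 23/10 - 9/2 = -11/5

Expected net gain = $-11/5 ≈ $-2.20


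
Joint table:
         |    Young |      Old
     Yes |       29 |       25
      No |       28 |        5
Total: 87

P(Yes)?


P(Yes) = (29+25)/87 = 54/87 = 18/29

P(Yes) = 18/29 ≈ 62.07%


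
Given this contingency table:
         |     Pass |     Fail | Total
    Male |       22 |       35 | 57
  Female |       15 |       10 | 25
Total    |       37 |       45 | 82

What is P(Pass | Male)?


P(Pass | Male) = 22/(22+35) = 22/57

P(Pass|Male) = 22/57 ≈ 38.60%


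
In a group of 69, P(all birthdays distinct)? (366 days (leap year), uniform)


P(all different) = Π(366-i)/366 for i=0..68
= (366/366)×(365/366)×...×(298/366)
= 0.001057

P ≈ 0.0011 ≈ 0.11%


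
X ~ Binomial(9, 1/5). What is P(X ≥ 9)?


P(X ≥ 9) = Σ P(X=i) for i=9..9
P(X=9) = 1/1953125
Sum = 1/1953125

P(X ≥ 9) = 1/1953125 ≈ 0.00%


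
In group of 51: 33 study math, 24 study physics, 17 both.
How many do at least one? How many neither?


|A∪B| = 33+24-17 = 40
Neither = 51-40 = 11

At least one: 40; Neither: 11


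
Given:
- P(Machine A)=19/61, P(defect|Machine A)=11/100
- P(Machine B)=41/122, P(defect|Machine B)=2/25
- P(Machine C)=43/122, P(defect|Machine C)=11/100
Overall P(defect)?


P(B) = Σ P(B|Aᵢ)×P(Aᵢ)
  11/100×19/61 = 209/6100
  2/25×41/122 = 41/1525
  11/100×43/122 = 473/12200
Sum = 1219/12200

P(defect) = 1219/12200 ≈ 9.99%


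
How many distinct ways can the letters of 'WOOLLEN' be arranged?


Letters: 7, freq: {'W': 1, 'O': 2, 'L': 2, 'E': 1, 'N': 1}
7!/(1!×2!×2!×1!×1!) = 5040/4 = 1260

1260


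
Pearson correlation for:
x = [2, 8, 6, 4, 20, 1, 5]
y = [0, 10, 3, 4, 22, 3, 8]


n=7, Σx=46, Σy=50, Σxy=597, Σx²=546, Σy²=682
r = (7×597 - 46×50)/√((7×546 - 46²)(7×682 - 50²))
= 1879/√(1706×2274) = 1879/√3879444 ≈ 1879/1969.6304 ≈ 0.9540

r ≈ 0.9540


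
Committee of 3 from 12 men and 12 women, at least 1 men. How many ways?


Count by #men:
  1M,2W: C(12,1)×C(12,2)=792
  2M,1W: C(12,2)×C(12,1)=792
  3M,0W: C(12,3)×C(12,0)=220
Total = 1804

1804


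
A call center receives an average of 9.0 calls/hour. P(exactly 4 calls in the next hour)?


Poisson(λ=9.0): P(X=4) = e^(-λ)×λ^k/k!
= e^(-9.0) × 9.0^4 / 4!
≈ 0.0001234098041 × 6561 / 24 ≈ 0.033737

P(X=4) ≈ 0.033737 ≈ 3.37%


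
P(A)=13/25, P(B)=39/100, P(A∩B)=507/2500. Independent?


P(A)×P(B) = 507/2500
P(A∩B) = 507/2500
Equal ✓ → Independent

Yes, independent


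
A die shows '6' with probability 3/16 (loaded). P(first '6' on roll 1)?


Geometric: P(X=1) = (1-p)^(k-1)×p = (13/16)^0×3/16 = 3/16

P(X=1) = 3/16 ≈ 18.75%


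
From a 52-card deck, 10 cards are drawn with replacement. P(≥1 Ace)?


P(not a Ace) = 48/52 = 12/13
P(none in 10 draws) = (12/13)^10 = 61917364224/137858491849
P(≥1 Ace) = 1 - 61917364224/137858491849 = 75941127625/137858491849

P = 75941127625/137858491849 ≈ 55.09%


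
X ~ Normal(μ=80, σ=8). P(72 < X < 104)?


z₁=(72-80)/8=-1.0, z₂=(104-80)/8=3.0
P = Φ(3.0) - Φ(-1.0) = 0.998650 - 0.158655 = 0.839995 ≈ 0.8400

P(72 < X < 104) ≈ 0.8400


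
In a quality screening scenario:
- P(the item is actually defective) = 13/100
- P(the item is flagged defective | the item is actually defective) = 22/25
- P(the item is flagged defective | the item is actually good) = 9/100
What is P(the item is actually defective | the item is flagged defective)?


Using Bayes' theorem:
P(A|B) = P(B|A)·P(A) / P(B)

P(the item is flagged defective) = 22/25 × 13/100 + 9/100 × 87/100
= 143/1250 + 783/10000 = 1927/10000

P(the item is actually defective|the item is flagged defective) = (143/1250) / (1927/10000) = 1144/1927

P(the item is actually defective|the item is flagged defective) = 1144/1927 ≈ 59.37%


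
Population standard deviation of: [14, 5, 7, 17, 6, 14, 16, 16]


Mean = 95/8
  (14-95/8)²=289/64
  (5-95/8)²=3025/64
  (7-95/8)²=1521/64
  (17-95/8)²=1681/64
  (6-95/8)²=2209/64
  (14-95/8)²=289/64
  (16-95/8)²=1089/64
  (16-95/8)²=1089/64
Σ(x-μ)² = 1399/8
σ² = (1399/8)/8 = 1399/64

σ = √(1399/64) ≈ 4.6754


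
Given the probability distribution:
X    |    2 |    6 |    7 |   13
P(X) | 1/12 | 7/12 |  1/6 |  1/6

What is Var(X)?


E[X] = 7
E[X²] = 173/3
Var(X) = E[X²] - (E[X])² = 173/3 - 49 = 26/3

Var(X) = 26/3 ≈ 8.6667


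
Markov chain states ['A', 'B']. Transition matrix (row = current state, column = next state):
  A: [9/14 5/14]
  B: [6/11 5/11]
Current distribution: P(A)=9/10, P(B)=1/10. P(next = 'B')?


P(next=B) = Σᵢ P(now=i)×P(i→B)
= 9/10×5/14 + 1/10×5/11
= 9/28 + 1/22 = 113/308

P = 113/308 ≈ 0.3669


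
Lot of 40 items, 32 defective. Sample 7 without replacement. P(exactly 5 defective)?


Hypergeometric: C(32,5)×C(8,2)/C(40,7)
= 201376×28/18643560 = 704816/2330445

P(X=5) = 704816/2330445 ≈ 30.24%


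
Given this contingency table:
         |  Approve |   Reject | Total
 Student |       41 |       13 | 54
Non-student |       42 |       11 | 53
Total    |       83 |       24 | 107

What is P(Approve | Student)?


P(Approve | Student) = 41/(41+13) = 41/54

P(Approve|Student) = 41/54 ≈ 75.93%


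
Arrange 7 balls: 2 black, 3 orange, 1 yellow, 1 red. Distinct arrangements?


7!/(2!×3!×1!×1!) = 420

420


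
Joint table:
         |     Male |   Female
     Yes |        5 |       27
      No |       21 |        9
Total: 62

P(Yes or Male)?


P(Yes∨Male) = P(Yes) + P(Male) - P(Yes∧Male)
= (32 + 26 - 5)/62 = 53/62

P = 53/62 ≈ 85.48%


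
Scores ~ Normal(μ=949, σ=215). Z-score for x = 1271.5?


z = (x - μ)/σ = (1271.5 - 949)/215 = 1.5

z = 1.5


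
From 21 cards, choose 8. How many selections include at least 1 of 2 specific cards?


Complement: C(21,8) - C(19,8) = 203490 - 75582 = 127908

127908


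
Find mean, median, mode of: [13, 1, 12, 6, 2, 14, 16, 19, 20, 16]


Sorted: [1, 2, 6, 12, 13, 14, 16, 16, 19, 20]
Mean = 119/10
Median = 27/2
Freq: {13: 1, 1: 1, 12: 1, 6: 1, 2: 1, 14: 1, 16: 2, 19: 1, 20: 1}
Mode: [16]

Mean=119/10, Median=27/2, Mode=16


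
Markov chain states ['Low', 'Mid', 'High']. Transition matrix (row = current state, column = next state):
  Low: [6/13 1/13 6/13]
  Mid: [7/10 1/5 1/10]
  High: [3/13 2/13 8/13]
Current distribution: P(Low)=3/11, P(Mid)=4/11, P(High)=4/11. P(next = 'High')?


P(next=High) = Σᵢ P(now=i)×P(i→High)
= 3/11×6/13 + 4/11×1/10 + 4/11×8/13
= 18/143 + 2/55 + 32/143 = 276/715

P = 276/715 ≈ 0.3860


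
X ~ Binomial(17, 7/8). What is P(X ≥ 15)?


P(X ≥ 15) = Σ P(X=i) for i=15..17
P(X=15) = 80708545669031/281474976710656
P(X=16) = 564959819683217/2251799813685248
P(X=17) = 232630513987207/2251799813685248
Sum = 90203668688917/140737488355328

P(X ≥ 15) = 90203668688917/140737488355328 ≈ 64.09%


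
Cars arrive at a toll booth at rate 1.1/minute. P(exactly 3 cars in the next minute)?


Poisson(λ=1.1): P(X=3) = e^(-λ)×λ^k/k!
= e^(-1.1) × 1.1^3 / 3!
≈ 0.3328710837 × 1.331 / 6 ≈ 0.073842

P(X=3) ≈ 0.073842 ≈ 7.38%


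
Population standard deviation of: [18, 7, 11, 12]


Mean = 48/4 = 12
  (18-12)²=36
  (7-12)²=25
  (11-12)²=1
  (12-12)²=0
Σ(x-μ)² = 62
σ² = 62/4 = 31/2

σ = √(31/2) ≈ 3.9370


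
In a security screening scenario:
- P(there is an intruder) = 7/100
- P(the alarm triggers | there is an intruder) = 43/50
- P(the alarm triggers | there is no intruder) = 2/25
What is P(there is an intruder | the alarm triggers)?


Using Bayes' theorem:
P(A|B) = P(B|A)·P(A) / P(B)

P(the alarm triggers) = 43/50 × 7/100 + 2/25 × 93/100
= 301/5000 + 93/1250 = 673/5000

P(there is an intruder|the alarm triggers) = (301/5000) / (673/5000) = 301/673

P(there is an intruder|the alarm triggers) = 301/673 ≈ 44.73%


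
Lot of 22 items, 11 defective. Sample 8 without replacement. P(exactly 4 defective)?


Hypergeometric: C(11,4)×C(11,4)/C(22,8)
= 330×330/319770 = 110/323

P(X=4) = 110/323 ≈ 34.06%


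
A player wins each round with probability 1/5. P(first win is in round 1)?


Geometric: P(X=1) = (1-p)^(k-1)×p = (4/5)^0×1/5 = 1/5

P(X=1) = 1/5 ≈ 20.00%


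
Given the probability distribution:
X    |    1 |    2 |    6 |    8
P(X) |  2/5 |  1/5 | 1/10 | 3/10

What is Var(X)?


E[X] = 19/5
E[X²] = 24
Var(X) = E[X²] - (E[X])² = 24 - 361/25 = 239/25

Var(X) = 239/25 ≈ 9.5600


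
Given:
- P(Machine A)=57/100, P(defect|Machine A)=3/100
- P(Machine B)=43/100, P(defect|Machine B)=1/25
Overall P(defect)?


P(B) = Σ P(B|Aᵢ)×P(Aᵢ)
  3/100×57/100 = 171/10000
  1/25×43/100 = 43/2500
Sum = 343/10000

P(defect) = 343/10000 ≈ 3.43%


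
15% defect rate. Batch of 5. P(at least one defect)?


P(all good) = (17/20)^5 = 1419857/3200000
P(≥1 defect) = 1780143/3200000

P = 1780143/3200000 ≈ 55.63%


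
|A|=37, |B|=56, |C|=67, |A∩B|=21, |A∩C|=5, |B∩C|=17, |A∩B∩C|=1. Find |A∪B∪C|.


|A∪B∪C| = 37+56+67-21-5-17+1 = 118

|A∪B∪C| = 118


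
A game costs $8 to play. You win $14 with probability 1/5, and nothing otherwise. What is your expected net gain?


E[gain] = (14-8)×1/5 + (-8)×4/5
= 6/5 - 32/5 = -26/5

Expected net gain = $-26/5 ≈ $-5.20


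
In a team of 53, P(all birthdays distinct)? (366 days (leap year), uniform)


P(all different) = Π(366-i)/366 for i=0..52
= (366/366)×(365/366)×...×(314/366)
= 0.019079

P ≈ 0.0191 ≈ 1.91%


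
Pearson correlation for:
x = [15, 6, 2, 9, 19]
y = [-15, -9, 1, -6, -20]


n=5, Σx=51, Σy=-49, Σxy=-711, Σx²=707, Σy²=743
r = (5×(-711) - 51×(-49))/√((5×707 - 51²)(5×743 - (-49)²))
= -1056/√(934×1314) = -1056/√1227276 ≈ -1056/1107.8249 ≈ -0.9532

r ≈ -0.9532


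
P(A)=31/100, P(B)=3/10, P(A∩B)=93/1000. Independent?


P(A)×P(B) = 93/1000
P(A∩B) = 93/1000
Equal ✓ → Independent

Yes, independent


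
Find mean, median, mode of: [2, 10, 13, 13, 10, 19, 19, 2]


Sorted: [2, 2, 10, 10, 13, 13, 19, 19]
Mean = 88/8 = 11
Median = 23/2
Freq: {2: 2, 10: 2, 13: 2, 19: 2}
Mode: [2, 10, 13, 19]

Mean=11, Median=23/2, Mode=[2, 10, 13, 19]


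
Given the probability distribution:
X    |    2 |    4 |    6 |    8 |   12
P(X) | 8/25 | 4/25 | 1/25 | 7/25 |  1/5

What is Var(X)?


E[X] = 154/25
E[X²] = 52
Var(X) = E[X²] - (E[X])² = 52 - 23716/625 = 8784/625

Var(X) = 8784/625 ≈ 14.0544


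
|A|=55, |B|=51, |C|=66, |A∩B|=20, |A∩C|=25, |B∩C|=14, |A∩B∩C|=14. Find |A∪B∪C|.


|A∪B∪C| = 55+51+66-20-25-14+14 = 127

|A∪B∪C| = 127


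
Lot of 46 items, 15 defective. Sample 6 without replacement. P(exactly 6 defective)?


Hypergeometric: C(15,6)×C(31,0)/C(46,6)
= 5005×1/9366819 = 65/121647

P(X=6) = 65/121647 ≈ 0.05%


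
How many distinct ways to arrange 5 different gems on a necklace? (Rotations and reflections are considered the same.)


Free circular arrangements: rotations and reflections both identified.
(n-1)!/2 = 4!/2 = 24/2 = 12

12


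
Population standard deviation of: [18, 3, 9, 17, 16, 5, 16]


Mean = 84/7 = 12
  (18-12)²=36
  (3-12)²=81
  (9-12)²=9
  (17-12)²=25
  (16-12)²=16
  (5-12)²=49
  (16-12)²=16
Σ(x-μ)² = 232
σ² = 232/7

σ = √(232/7) ≈ 5.7570


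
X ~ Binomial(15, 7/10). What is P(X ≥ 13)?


P(X ≥ 13) = Σ P(X=i) for i=13..15
P(X=13) = 18312022966923/200000000000000
P(X=14) = 6104007655641/200000000000000
P(X=15) = 4747561509943/1000000000000000
Sum = 126827714622763/1000000000000000

P(X ≥ 13) = 126827714622763/1000000000000000 ≈ 12.68%


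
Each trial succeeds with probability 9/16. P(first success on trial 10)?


Geometric: P(X=10) = (1-p)^(k-1)×p = (7/16)^9×9/16 = 363182463/1099511627776

P(X=10) = 363182463/1099511627776 ≈ 0.03%


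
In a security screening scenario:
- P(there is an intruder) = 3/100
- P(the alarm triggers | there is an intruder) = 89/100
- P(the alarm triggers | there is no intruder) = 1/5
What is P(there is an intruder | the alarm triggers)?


Using Bayes' theorem:
P(A|B) = P(B|A)·P(A) / P(B)

P(the alarm triggers) = 89/100 × 3/100 + 1/5 × 97/100
= 267/10000 + 97/500 = 2207/10000

P(there is an intruder|the alarm triggers) = (267/10000) / (2207/10000) = 267/2207

P(there is an intruder|the alarm triggers) = 267/2207 ≈ 12.10%


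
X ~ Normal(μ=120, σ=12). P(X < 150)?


z = (150-120)/12 = 2.5
P(Z < 2.5) = 0.9938

P(X < 150) ≈ 0.9938


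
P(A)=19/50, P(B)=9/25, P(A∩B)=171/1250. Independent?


P(A)×P(B) = 171/1250
P(A∩B) = 171/1250
Equal ✓ → Independent

Yes, independent


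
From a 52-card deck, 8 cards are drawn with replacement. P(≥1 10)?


P(not a 10) = 48/52 = 12/13
P(none in 8 draws) = (12/13)^8 = 429981696/815730721
P(≥1 10) = 1 - 429981696/815730721 = 385749025/815730721

P = 385749025/815730721 ≈ 47.29%


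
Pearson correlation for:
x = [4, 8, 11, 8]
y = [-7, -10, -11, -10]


n=4, Σx=31, Σy=-38, Σxy=-309, Σx²=265, Σy²=370
r = (4×(-309) - 31×(-38))/√((4×265 - 31²)(4×370 - (-38)²))
= -58/√(99×36) = -58/√3564 ≈ -58/59.6992 ≈ -0.9715

r ≈ -0.9715


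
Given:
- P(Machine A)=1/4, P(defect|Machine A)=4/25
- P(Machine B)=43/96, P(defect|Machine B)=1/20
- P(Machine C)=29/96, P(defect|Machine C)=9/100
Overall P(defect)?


P(B) = Σ P(B|Aᵢ)×P(Aᵢ)
  4/25×1/4 = 1/25
  1/20×43/96 = 43/1920
  9/100×29/96 = 87/3200
Sum = 43/480

P(defect) = 43/480 ≈ 8.96%
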